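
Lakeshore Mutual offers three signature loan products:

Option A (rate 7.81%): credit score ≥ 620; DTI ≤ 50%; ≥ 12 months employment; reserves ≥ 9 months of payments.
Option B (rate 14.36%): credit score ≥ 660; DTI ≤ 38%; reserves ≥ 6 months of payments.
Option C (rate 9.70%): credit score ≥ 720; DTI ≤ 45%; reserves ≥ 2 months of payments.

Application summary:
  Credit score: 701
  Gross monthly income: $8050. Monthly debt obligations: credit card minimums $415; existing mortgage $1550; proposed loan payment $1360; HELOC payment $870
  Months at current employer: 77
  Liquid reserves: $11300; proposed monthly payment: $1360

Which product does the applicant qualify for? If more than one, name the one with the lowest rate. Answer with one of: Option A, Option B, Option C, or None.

None

Total debts = (415 + 1,550 + 1,360 + 870) = 4,195; DTI = 4,195/8,050 = 52.1%.
Reserves = 11,300/1,360 = 8.3 months.
Option A: score 701 ≥ 620; DTI 52.1% > 50%; employment 77 ≥ 12 mo; reserves 8.3 < 9 mo → does not qualify.
Option B: score 701 ≥ 660; DTI 52.1% > 38%; reserves 8.3 ≥ 6 mo → does not qualify.
Option C: score 701 < 720; DTI 52.1% > 45%; reserves 8.3 ≥ 2 mo → does not qualify.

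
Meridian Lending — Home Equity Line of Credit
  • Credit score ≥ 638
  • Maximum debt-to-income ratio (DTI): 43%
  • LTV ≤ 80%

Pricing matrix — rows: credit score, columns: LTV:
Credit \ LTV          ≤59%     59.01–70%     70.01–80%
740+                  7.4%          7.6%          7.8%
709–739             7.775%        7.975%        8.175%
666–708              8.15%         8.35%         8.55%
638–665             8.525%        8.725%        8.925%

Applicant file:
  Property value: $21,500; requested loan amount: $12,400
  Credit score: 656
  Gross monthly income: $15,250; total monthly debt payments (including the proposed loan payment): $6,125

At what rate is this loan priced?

8.525%

Credit score 656 ≥ 638; Debt-to-income = 6,125/15,250 = 40.2% — meets 43% limit
LTV: 12,400 ÷ 21,500 = 57.7%, within 80% cap
Score 656 is in the 638–665 band; LTV 57.7% is in the ≤59% band → 8.525%.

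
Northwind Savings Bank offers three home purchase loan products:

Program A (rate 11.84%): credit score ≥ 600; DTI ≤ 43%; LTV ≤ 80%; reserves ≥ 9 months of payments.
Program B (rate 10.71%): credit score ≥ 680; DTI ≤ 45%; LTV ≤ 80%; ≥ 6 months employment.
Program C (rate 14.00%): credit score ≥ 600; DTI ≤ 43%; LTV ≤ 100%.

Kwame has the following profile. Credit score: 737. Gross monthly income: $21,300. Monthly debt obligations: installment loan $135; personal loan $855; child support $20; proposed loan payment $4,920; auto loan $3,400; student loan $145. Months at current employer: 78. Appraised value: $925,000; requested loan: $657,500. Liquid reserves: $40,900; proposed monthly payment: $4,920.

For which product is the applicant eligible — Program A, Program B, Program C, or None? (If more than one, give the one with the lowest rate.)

Total debts = (135 + 855 + 20 + 4,920 + 3,400 + 145) = 9,475; DTI = 9,475/21,300 = 44.5%.
LTV = 657,500/925,000 = 71.1%.
Reserves = 40,900/4,920 = 8.3 months.
Program A: score 737 ≥ 600; DTI 44.5% > 43%; LTV 71.1% ≤ 80%; reserves 8.3 < 9 mo → does not qualify.
Program B: score 737 ≥ 680; DTI 44.5% ≤ 45%; LTV 71.1% ≤ 80%; employment 78 ≥ 6 mo → qualifies.
Program C: score 737 ≥ 600; DTI 44.5% > 43%; LTV 71.1% ≤ 100% → does not qualify.

Program B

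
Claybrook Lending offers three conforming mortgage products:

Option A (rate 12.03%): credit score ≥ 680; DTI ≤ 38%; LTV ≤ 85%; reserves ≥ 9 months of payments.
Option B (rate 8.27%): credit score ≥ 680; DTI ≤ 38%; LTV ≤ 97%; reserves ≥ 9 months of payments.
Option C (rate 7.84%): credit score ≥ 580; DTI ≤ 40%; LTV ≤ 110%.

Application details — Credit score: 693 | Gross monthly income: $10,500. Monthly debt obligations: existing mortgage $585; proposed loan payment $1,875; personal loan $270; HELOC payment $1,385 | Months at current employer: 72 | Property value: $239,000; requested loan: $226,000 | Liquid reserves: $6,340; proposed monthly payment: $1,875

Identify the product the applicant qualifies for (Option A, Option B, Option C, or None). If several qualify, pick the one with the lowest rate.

Total debts = (585 + 1,875 + 270 + 1,385) = 4,115; DTI = 4,115/10,500 = 39.2%.
LTV = 226,000/239,000 = 94.6%.
Reserves = 6,340/1,875 = 3.4 months.
Option A: score 693 ≥ 680; DTI 39.2% > 38%; LTV 94.6% > 85%; reserves 3.4 < 9 mo → does not qualify.
Option B: score 693 ≥ 680; DTI 39.2% > 38%; LTV 94.6% ≤ 97%; reserves 3.4 < 9 mo → does not qualify.
Option C: score 693 ≥ 580; DTI 39.2% ≤ 40%; LTV 94.6% ≤ 110% → qualifies.

Option C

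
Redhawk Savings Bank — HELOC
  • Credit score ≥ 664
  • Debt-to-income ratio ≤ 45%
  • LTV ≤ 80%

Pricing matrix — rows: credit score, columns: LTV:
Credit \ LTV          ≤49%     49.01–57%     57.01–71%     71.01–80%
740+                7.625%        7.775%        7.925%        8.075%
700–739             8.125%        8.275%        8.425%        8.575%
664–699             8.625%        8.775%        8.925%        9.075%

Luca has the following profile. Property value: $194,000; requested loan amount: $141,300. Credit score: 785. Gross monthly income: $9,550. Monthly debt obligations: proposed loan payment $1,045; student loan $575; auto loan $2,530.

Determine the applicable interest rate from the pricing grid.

8.075%

Credit score 785 ≥ 664; Total monthly debts = (1,045 + 575 + 2,530) = 4,150. Debt-to-income = 4,150/9,550 = 43.5% — meets 45% limit
Loan-to-value = 141,300/194,000 = 72.8% — pass (80% max)
Score 785 is in the 740+ band; LTV 72.8% is in the 71.01–80% band → 8.075%.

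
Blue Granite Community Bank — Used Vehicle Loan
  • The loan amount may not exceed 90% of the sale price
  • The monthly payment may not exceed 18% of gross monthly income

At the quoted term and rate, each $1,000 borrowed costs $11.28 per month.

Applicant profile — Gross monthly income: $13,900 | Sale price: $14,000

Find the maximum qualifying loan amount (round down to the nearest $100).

Payment cap: 18% × $13,900 = $2,502/month.
At $11.28 per $1,000, that supports 2,502/11.28 × 1,000 ≈ $221,808 → $221,800.
LTV cap: 90% × $14,000 = $12,600 → $12,600.
Binding constraint: loan-to-value.

$12,600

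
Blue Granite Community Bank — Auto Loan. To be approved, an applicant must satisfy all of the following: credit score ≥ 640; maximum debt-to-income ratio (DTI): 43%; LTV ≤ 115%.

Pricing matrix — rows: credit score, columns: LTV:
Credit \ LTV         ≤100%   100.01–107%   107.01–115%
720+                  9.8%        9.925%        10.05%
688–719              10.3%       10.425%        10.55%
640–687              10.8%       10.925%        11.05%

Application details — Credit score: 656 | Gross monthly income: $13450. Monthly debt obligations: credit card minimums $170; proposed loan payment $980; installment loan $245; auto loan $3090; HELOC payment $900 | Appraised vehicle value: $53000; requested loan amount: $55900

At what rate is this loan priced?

10.925%

Credit score 656 ≥ 640; Total monthly debts = (170 + 980 + 245 + 3,090 + 900) = 5,385. DTI = 5,385/13,450 = 40% ≤ 43%
LTV: 55,900 ÷ 53,000 = 105.5%, within 115% cap
Row: 656 falls in 640–687. Column: 105.5% falls in 100.01–107%. Rate = 10.925%.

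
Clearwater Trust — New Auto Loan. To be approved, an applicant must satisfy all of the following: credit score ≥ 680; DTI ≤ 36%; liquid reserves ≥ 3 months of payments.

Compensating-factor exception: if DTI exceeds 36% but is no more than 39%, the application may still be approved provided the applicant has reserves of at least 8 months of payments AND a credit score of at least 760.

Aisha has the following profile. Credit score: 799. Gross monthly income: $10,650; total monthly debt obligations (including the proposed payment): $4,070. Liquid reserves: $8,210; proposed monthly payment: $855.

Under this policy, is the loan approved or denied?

Approved

Credit score 799 ≥ 680 (meets base)
DTI = 4,070/10,650 = 38.2% > 36% — standard DTI limit exceeded.
Reserves = 8,210/855 = 9.6 months ≥ 3
DTI 38.2% is within the 36%–39% exception band; checking compensating factors.
Reserves 9.6 ≥ 8 months; credit score 799 ≥ 760.
Both override conditions satisfied; DTI exception granted.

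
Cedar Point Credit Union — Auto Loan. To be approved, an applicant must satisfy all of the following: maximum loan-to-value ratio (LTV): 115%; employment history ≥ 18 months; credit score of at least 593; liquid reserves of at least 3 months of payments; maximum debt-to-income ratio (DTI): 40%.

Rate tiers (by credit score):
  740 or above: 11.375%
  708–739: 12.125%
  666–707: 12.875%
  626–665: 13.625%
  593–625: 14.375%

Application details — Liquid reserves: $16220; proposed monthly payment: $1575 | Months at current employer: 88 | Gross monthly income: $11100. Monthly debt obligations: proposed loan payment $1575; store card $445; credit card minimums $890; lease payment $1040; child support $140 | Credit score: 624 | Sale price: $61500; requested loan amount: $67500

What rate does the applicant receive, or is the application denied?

Approved at 14.375%

Credit score 624 ≥ 593 (meets minimum)
Employment 88 ≥ 18 months
LTV: 67,500 ÷ 61,500 = 109.8%, within 115% cap
Total monthly debts = (1,575 + 445 + 890 + 1,040 + 140) = 4,090. DTI = 4,090/11,100 = 36.8% ≤ 40%
Liquid reserves cover 16,220/1,575 = 10.3 months — ≥ 3 required
All requirements met. Score 624 falls in the 593–625 tier → 14.375%.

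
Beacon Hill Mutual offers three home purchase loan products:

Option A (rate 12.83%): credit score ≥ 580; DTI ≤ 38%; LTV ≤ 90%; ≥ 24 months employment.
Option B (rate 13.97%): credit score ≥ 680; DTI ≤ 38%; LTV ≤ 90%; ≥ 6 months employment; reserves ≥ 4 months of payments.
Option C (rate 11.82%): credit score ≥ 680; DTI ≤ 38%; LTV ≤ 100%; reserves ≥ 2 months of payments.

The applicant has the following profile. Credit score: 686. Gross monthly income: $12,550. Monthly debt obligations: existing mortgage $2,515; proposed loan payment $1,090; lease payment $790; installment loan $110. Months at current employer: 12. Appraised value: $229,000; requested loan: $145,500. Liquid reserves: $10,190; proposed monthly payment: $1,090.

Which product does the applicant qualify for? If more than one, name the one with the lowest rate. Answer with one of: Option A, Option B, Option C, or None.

Total debts = (2,515 + 1,090 + 790 + 110) = 4,505; DTI = 4,505/12,550 = 35.9%.
LTV = 145,500/229,000 = 63.5%.
Reserves = 10,190/1,090 = 9.3 months.
Option A: score 686 ≥ 580; DTI 35.9% ≤ 38%; LTV 63.5% ≤ 90%; employment 12 < 24 mo → does not qualify.
Option B: score 686 ≥ 680; DTI 35.9% ≤ 38%; LTV 63.5% ≤ 90%; employment 12 ≥ 6 mo; reserves 9.3 ≥ 4 mo → qualifies.
Option C: score 686 ≥ 680; DTI 35.9% ≤ 38%; LTV 63.5% ≤ 100%; reserves 9.3 ≥ 2 mo → qualifies.
Qualifying: Option B, Option C. Lowest rate is 11.82% → Option C.

Option C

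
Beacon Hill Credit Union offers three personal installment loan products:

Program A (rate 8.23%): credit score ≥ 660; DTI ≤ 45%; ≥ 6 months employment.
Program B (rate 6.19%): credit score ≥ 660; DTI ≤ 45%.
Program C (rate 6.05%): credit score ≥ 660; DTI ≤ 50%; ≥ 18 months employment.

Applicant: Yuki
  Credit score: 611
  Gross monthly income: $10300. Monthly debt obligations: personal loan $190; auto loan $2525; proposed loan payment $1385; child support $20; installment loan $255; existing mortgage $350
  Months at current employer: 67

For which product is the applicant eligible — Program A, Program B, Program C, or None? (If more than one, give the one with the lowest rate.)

Total debts = (190 + 2,525 + 1,385 + 20 + 255 + 350) = 4,725; DTI = 4,725/10,300 = 45.9%.
Program A: score 611 < 660; DTI 45.9% > 45%; employment 67 ≥ 6 mo → does not qualify.
Program B: score 611 < 660; DTI 45.9% > 45% → does not qualify.
Program C: score 611 < 660; DTI 45.9% ≤ 50%; employment 67 ≥ 18 mo → does not qualify.

None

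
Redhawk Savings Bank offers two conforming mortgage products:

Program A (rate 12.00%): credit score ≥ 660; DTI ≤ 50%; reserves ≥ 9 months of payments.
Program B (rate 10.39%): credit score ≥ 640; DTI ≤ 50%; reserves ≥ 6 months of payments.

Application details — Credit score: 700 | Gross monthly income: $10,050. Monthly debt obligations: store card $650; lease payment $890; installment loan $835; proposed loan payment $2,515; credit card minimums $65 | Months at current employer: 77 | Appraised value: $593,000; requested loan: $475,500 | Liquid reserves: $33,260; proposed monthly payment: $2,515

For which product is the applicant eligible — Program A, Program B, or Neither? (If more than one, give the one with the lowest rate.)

Program B

Total debts = (650 + 890 + 835 + 2,515 + 65) = 4,955; DTI = 4,955/10,050 = 49.3%.
LTV = 475,500/593,000 = 80.2%.
Reserves = 33,260/2,515 = 13.2 months.
Program A: score 700 ≥ 660; DTI 49.3% ≤ 50%; reserves 13.2 ≥ 9 mo → qualifies.
Program B: score 700 ≥ 640; DTI 49.3% ≤ 50%; reserves 13.2 ≥ 6 mo → qualifies.
Qualifying: Program A, Program B. Lowest rate is 10.39% → Program B.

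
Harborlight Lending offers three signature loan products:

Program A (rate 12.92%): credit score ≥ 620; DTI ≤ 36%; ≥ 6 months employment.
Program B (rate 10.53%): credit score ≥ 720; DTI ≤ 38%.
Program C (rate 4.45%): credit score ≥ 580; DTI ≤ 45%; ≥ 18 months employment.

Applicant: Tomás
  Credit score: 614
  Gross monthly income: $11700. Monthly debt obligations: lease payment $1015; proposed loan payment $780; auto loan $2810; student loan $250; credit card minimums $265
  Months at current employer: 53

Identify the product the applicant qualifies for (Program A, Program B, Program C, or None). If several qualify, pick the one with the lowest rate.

Total debts = (1,015 + 780 + 2,810 + 250 + 265) = 5,120; DTI = 5,120/11,700 = 43.8%.
Program A: score 614 < 620; DTI 43.8% > 36%; employment 53 ≥ 6 mo → does not qualify.
Program B: score 614 < 720; DTI 43.8% > 38% → does not qualify.
Program C: score 614 ≥ 580; DTI 43.8% ≤ 45%; employment 53 ≥ 18 mo → qualifies.

Program C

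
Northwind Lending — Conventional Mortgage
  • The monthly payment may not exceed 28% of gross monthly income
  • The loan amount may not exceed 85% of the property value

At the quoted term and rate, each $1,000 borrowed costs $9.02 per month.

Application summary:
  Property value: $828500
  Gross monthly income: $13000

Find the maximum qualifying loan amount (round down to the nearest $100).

$403,500

Payment cap: 28% × $13,000 = $3,640/month.
At $9.02 per $1,000, that supports 3,640/9.02 × 1,000 ≈ $403,547 → $403,500.
LTV cap: 85% × $828,500 = $704,225 → $704,200.
Binding constraint: payment-to-income.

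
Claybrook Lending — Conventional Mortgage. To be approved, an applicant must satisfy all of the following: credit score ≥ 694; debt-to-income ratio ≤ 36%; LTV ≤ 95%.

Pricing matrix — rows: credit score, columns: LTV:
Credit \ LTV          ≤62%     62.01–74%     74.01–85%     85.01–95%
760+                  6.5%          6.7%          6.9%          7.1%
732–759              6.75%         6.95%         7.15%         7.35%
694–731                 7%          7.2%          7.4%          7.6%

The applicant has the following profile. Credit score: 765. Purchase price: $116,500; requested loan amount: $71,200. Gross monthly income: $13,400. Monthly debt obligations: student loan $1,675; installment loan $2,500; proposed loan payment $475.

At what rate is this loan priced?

6.5%

Credit score 765 ≥ 694; Total monthly debts = (1,675 + 2,500 + 475) = 4,650. DTI = 4,650/13,400 = 34.7% ≤ 36%
Loan-to-value = 71,200/116,500 = 61.1% — pass (95% max)
Credit 765 → row 760+; LTV 61.1% → column ≤62%. Grid cell → 6.5%.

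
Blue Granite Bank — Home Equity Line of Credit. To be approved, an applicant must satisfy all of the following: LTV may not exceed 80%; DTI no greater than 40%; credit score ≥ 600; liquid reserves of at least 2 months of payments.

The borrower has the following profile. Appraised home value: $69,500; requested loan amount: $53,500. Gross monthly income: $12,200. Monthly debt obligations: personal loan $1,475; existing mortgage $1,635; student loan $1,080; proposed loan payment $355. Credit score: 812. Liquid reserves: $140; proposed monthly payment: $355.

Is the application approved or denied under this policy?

LTV: 53,500 ÷ 69,500 = 77%, within 80% cap
Total monthly debts = (1,475 + 1,635 + 1,080 + 355) = 4,545. DTI = 4,545/12,200 = 37.3% ≤ 40%
Credit score 812 ≥ 600 (meets)
Liquid reserves cover 140/355 = 0.4 months — < 2 required
Fails on reserves.

Denied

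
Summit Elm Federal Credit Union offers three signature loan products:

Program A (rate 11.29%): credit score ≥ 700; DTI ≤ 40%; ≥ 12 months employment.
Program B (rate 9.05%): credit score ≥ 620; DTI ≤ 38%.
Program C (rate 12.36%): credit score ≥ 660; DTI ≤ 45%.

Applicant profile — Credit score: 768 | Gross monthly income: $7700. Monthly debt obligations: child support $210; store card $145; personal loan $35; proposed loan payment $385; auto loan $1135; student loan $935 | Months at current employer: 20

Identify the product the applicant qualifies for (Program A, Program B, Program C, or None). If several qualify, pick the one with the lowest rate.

Total debts = (210 + 145 + 35 + 385 + 1,135 + 935) = 2,845; DTI = 2,845/7,700 = 36.9%.
Program A: score 768 ≥ 700; DTI 36.9% ≤ 40%; employment 20 ≥ 12 mo → qualifies.
Program B: score 768 ≥ 620; DTI 36.9% ≤ 38% → qualifies.
Program C: score 768 ≥ 660; DTI 36.9% ≤ 45% → qualifies.
Qualifying: Program A, Program B, Program C. Lowest rate is 9.05% → Program B.

Program B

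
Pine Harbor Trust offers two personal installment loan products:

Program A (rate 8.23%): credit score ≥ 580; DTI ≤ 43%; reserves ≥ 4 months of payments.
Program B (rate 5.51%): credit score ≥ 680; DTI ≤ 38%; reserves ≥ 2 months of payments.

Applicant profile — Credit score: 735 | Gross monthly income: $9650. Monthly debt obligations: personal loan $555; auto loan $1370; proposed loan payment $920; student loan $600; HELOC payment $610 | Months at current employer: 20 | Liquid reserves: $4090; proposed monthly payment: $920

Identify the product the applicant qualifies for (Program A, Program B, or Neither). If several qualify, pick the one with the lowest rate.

Total debts = (555 + 1,370 + 920 + 600 + 610) = 4,055; DTI = 4,055/9,650 = 42%.
Reserves = 4,090/920 = 4.4 months.
Program A: score 735 ≥ 580; DTI 42% ≤ 43%; reserves 4.4 ≥ 4 mo → qualifies.
Program B: score 735 ≥ 680; DTI 42% > 38%; reserves 4.4 ≥ 2 mo → does not qualify.

Program A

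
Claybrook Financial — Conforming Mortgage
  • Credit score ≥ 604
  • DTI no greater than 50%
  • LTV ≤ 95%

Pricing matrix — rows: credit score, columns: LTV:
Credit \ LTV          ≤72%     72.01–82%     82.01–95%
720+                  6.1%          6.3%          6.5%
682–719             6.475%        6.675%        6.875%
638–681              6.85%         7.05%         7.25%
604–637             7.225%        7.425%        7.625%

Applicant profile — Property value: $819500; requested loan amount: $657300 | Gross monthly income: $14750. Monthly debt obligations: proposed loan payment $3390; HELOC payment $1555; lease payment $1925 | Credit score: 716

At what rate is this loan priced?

6.675%

Credit score 716 ≥ 604; Total monthly debts = (3,390 + 1,555 + 1,925) = 6,870. DTI = 6,870/14,750 = 46.6% ≤ 50%
LTV: 657,300 ÷ 819,500 = 80.2%, within 95% cap
Row: 716 falls in 682–719. Column: 80.2% falls in 72.01–82%. Rate = 6.675%.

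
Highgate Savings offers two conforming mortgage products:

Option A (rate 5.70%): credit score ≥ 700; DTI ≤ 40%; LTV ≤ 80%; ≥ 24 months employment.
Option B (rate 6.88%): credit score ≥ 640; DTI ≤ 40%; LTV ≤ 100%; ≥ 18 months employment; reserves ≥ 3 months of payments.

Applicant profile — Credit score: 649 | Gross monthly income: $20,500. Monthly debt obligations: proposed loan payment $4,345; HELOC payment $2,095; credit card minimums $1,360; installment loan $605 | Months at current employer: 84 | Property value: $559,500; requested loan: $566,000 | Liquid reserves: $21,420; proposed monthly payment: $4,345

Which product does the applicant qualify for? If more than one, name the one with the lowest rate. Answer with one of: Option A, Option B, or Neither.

Neither

Total debts = (4,345 + 2,095 + 1,360 + 605) = 8,405; DTI = 8,405/20,500 = 41%.
LTV = 566,000/559,500 = 101.2%.
Reserves = 21,420/4,345 = 4.9 months.
Option A: score 649 < 700; DTI 41% > 40%; LTV 101.2% > 80%; employment 84 ≥ 24 mo → does not qualify.
Option B: score 649 ≥ 640; DTI 41% > 40%; LTV 101.2% > 100%; employment 84 ≥ 18 mo; reserves 4.9 ≥ 3 mo → does not qualify.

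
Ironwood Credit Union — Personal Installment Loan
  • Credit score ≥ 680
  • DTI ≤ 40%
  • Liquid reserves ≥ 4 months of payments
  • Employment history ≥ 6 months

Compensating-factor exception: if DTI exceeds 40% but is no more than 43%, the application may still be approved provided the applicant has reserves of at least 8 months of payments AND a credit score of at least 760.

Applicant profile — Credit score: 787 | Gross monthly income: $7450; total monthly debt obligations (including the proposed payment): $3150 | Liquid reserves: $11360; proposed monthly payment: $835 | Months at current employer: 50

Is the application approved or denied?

Approved

Credit score 787 ≥ 680 (meets base)
DTI = 3,150/7,450 = 42.3% > 40% — standard DTI limit exceeded.
Reserves: 11,360 ÷ 835 = 13.6 months (meets 4-month minimum)
Employment 50 ≥ 6 months
42.3% falls in the override range (40%–43%), so the compensating-factor test applies.
Override check — reserves: 13.6 mo (ok); score: 787 (ok).
Both compensating conditions met → exception applies.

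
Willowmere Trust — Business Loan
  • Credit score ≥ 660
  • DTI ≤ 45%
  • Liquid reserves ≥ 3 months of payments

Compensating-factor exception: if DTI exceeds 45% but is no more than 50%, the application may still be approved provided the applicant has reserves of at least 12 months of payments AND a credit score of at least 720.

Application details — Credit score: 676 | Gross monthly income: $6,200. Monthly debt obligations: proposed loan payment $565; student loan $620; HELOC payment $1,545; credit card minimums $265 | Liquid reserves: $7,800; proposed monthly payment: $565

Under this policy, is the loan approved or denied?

Credit score 676 ≥ 660 (meets base)
Total debts = (565 + 620 + 1,545 + 265) = 2,995. DTI = 2,995/6,200 = 48.3% > 45% — standard DTI limit exceeded.
Liquid reserves cover 7,800/565 = 13.8 months — ≥ 3 required
DTI 48.3% is within the 45%–50% exception band; checking compensating factors.
Reserves 13.8 ≥ 12 months; credit score 676 < 720.
Compensating-factor requirement not fully met.

Denied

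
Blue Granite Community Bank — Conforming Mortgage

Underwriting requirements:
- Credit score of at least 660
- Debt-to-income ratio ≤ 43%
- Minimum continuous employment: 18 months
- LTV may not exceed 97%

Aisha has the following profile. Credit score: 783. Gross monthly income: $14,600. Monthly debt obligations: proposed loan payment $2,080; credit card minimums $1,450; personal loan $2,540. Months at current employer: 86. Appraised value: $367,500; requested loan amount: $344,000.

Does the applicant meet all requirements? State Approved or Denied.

Approved

Credit score 783 ≥ 660 (meets)
Total monthly debts = (2,080 + 1,450 + 2,540) = 6,070. DTI = 6,070/14,600 = 41.6% ≤ 43%
Employment 86 ≥ 18 months
Loan-to-value = 344,000/367,500 = 93.6% — pass (97% max)
All criteria satisfied.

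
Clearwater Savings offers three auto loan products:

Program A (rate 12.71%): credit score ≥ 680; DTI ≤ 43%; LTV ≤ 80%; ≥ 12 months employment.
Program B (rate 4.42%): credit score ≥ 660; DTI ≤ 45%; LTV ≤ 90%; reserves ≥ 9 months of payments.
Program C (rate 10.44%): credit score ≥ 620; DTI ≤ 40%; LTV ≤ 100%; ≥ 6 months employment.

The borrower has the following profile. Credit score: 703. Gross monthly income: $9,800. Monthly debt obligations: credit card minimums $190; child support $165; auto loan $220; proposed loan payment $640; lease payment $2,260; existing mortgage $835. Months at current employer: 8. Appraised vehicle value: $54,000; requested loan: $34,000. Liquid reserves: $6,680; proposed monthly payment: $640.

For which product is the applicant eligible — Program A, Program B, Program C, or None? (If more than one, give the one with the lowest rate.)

Program B

Total debts = (190 + 165 + 220 + 640 + 2,260 + 835) = 4,310; DTI = 4,310/9,800 = 44%.
LTV = 34,000/54,000 = 63%.
Reserves = 6,680/640 = 10.4 months.
Program A: score 703 ≥ 680; DTI 44% > 43%; LTV 63% ≤ 80%; employment 8 < 12 mo → does not qualify.
Program B: score 703 ≥ 660; DTI 44% ≤ 45%; LTV 63% ≤ 90%; reserves 10.4 ≥ 9 mo → qualifies.
Program C: score 703 ≥ 620; DTI 44% > 40%; LTV 63% ≤ 100%; employment 8 ≥ 6 mo → does not qualify.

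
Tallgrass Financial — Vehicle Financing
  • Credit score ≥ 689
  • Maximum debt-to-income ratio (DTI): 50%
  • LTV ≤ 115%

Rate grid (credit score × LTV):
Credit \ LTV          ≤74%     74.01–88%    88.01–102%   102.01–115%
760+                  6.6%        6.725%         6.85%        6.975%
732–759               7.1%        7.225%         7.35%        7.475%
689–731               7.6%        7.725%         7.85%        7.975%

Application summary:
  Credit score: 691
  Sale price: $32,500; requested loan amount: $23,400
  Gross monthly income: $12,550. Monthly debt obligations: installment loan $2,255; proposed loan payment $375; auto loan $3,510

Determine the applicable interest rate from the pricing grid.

Credit score 691 ≥ 689; Total monthly debts = (2,255 + 375 + 3,510) = 6,140. Debt-to-income = 6,140/12,550 = 48.9% — meets 50% limit
LTV = 23,400/32,500 = 72% ≤ 115%
Score 691 is in the 689–731 band; LTV 72% is in the ≤74% band → 7.6%.

7.6%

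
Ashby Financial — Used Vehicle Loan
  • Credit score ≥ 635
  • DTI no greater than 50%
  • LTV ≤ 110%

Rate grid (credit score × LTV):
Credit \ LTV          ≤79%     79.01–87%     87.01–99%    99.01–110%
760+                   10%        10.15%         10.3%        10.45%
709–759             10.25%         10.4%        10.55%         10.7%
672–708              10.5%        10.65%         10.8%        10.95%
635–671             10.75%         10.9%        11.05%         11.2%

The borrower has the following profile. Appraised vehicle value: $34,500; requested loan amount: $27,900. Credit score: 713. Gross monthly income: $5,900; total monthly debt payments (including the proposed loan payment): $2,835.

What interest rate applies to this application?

Credit score 713 ≥ 635; DTI = 2,835/5,900 = 48.1% ≤ 50%
LTV: 27,900 ÷ 34,500 = 80.9%, within 110% cap
Credit 713 → row 709–759; LTV 80.9% → column 79.01–87%. Grid cell → 10.4%.

10.4%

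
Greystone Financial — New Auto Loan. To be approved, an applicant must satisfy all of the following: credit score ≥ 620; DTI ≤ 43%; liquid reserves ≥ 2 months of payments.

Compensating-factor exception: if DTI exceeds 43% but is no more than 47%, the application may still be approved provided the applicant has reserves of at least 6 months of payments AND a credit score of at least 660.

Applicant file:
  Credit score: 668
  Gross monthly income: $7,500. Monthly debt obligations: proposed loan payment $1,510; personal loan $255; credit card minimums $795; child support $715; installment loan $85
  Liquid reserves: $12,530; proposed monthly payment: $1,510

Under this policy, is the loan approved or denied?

Credit score 668 ≥ 620 (meets base)
Total debts = (1,510 + 255 + 795 + 715 + 85) = 3,360. DTI: 3,360 ÷ 7,500 = 44.8%, over the 43% base limit.
Liquid reserves cover 12,530/1,510 = 8.3 months — ≥ 2 required
DTI 44.8% is within the 43%–47% exception band; checking compensating factors.
Reserves 8.3 ≥ 6 months; credit score 668 ≥ 660.
Both compensating conditions met → exception applies.

Approved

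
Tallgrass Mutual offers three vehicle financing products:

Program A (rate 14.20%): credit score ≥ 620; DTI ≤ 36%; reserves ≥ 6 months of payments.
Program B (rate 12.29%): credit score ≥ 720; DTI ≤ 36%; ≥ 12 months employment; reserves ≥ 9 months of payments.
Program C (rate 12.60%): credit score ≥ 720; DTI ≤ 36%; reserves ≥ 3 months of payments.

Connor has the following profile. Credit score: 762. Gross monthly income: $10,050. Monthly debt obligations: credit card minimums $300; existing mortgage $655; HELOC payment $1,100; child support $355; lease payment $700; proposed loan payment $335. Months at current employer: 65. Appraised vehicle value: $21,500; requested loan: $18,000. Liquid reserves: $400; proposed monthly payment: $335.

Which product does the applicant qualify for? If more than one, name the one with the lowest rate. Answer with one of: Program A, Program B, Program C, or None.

None

Total debts = (300 + 655 + 1,100 + 355 + 700 + 335) = 3,445; DTI = 3,445/10,050 = 34.3%.
LTV = 18,000/21,500 = 83.7%.
Reserves = 400/335 = 1.2 months.
Program A: score 762 ≥ 620; DTI 34.3% ≤ 36%; reserves 1.2 < 6 mo → does not qualify.
Program B: score 762 ≥ 720; DTI 34.3% ≤ 36%; employment 65 ≥ 12 mo; reserves 1.2 < 9 mo → does not qualify.
Program C: score 762 ≥ 720; DTI 34.3% ≤ 36%; reserves 1.2 < 3 mo → does not qualify.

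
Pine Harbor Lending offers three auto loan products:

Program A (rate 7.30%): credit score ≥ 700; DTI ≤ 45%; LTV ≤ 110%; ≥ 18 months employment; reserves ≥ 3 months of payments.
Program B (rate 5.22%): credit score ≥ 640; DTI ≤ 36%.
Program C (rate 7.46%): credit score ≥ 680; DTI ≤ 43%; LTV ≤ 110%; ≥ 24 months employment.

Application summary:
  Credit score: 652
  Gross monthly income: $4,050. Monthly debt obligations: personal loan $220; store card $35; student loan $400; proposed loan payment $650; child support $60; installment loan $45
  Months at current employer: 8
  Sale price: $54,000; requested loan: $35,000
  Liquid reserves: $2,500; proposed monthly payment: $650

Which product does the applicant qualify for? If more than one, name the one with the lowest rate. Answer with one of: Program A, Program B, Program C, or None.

Total debts = (220 + 35 + 400 + 650 + 60 + 45) = 1,410; DTI = 1,410/4,050 = 34.8%.
LTV = 35,000/54,000 = 64.8%.
Reserves = 2,500/650 = 3.8 months.
Program A: score 652 < 700; DTI 34.8% ≤ 45%; LTV 64.8% ≤ 110%; employment 8 < 18 mo; reserves 3.8 ≥ 3 mo → does not qualify.
Program B: score 652 ≥ 640; DTI 34.8% ≤ 36% → qualifies.
Program C: score 652 < 680; DTI 34.8% ≤ 43%; LTV 64.8% ≤ 110%; employment 8 < 24 mo → does not qualify.

Program B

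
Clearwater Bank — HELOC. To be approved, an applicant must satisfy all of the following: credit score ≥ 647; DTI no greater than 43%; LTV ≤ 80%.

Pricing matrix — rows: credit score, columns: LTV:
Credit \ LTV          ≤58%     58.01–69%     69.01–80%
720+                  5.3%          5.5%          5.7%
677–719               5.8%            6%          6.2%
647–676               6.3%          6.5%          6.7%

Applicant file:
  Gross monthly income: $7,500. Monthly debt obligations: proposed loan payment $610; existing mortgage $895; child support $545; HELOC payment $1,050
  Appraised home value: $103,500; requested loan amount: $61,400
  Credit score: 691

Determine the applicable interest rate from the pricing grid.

6%

Credit score 691 ≥ 647; Total monthly debts = (610 + 895 + 545 + 1,050) = 3,100. DTI: 3,100 ÷ 7,500 = 41.3%, within the 43% cap
Loan-to-value = 61,400/103,500 = 59.3% — pass (80% max)
Credit 691 → row 677–719; LTV 59.3% → column 58.01–69%. Grid cell → 6%.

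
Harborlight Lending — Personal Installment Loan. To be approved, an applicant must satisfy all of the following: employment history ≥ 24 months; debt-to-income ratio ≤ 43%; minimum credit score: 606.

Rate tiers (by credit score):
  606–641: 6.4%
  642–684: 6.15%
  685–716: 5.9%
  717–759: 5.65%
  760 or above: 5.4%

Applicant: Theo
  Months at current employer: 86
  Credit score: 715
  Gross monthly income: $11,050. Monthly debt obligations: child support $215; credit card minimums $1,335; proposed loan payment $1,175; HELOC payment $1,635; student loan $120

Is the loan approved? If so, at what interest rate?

Credit score 715 ≥ 606 (meets minimum)
Total monthly debts = (215 + 1,335 + 1,175 + 1,635 + 120) = 4,480. Debt-to-income = 4,480/11,050 = 40.5% — meets 43% limit
Employment 86 ≥ 24 months
All requirements met. Score 715 falls in the 685–716 tier → 5.9%.

Approved at 5.9%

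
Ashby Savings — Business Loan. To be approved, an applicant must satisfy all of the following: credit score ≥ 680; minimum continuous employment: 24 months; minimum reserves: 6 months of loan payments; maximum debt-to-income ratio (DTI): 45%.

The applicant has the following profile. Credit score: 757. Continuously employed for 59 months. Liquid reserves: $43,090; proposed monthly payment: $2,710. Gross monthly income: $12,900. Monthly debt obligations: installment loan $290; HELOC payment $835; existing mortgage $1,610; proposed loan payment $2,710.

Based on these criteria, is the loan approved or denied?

Approved

Credit score 757 ≥ 680 (meets)
Employment 59 ≥ 24 months
Reserves: 43,090 ÷ 2,710 = 15.9 months (meets 6-month minimum)
Total monthly debts = (290 + 835 + 1,610 + 2,710) = 5,445. Debt-to-income = 5,445/12,900 = 42.2% — meets 45% limit
All criteria satisfied.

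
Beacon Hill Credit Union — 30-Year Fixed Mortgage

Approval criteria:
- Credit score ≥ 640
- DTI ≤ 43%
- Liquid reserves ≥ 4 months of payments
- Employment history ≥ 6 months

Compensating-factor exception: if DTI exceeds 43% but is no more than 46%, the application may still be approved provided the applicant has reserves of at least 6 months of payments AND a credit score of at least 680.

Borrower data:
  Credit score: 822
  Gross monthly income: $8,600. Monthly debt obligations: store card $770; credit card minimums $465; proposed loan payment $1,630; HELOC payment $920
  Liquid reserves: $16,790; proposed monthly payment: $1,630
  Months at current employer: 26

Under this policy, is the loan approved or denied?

Approved

Credit score 822 ≥ 640 (meets base)
Total debts = (770 + 465 + 1,630 + 920) = 3,785. DTI: 3,785 ÷ 8,600 = 44%, over the 43% base limit.
Reserves = 16,790/1,630 = 10.3 months ≥ 4
Employment 26 ≥ 6 months
44% falls in the override range (43%–46%), so the compensating-factor test applies.
Override check — reserves: 10.3 mo (ok); score: 822 (ok).
Both override conditions satisfied; DTI exception granted.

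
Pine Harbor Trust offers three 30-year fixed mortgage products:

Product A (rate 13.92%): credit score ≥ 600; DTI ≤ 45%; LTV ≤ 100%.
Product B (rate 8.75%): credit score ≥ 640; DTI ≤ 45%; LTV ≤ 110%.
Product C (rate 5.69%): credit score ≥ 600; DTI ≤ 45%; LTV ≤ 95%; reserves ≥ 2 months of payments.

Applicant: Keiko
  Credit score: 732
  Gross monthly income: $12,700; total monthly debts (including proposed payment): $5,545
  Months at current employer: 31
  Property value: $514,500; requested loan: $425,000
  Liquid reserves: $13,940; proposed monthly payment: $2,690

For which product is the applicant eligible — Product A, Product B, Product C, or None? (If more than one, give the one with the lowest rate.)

DTI = 5,545/12,700 = 43.7%.
LTV = 425,000/514,500 = 82.6%.
Reserves = 13,940/2,690 = 5.2 months.
Product A: score 732 ≥ 600; DTI 43.7% ≤ 45%; LTV 82.6% ≤ 100% → qualifies.
Product B: score 732 ≥ 640; DTI 43.7% ≤ 45%; LTV 82.6% ≤ 110% → qualifies.
Product C: score 732 ≥ 600; DTI 43.7% ≤ 45%; LTV 82.6% ≤ 95%; reserves 5.2 ≥ 2 mo → qualifies.
Qualifying: Product A, Product B, Product C. Lowest rate is 5.69% → Product C.

Product C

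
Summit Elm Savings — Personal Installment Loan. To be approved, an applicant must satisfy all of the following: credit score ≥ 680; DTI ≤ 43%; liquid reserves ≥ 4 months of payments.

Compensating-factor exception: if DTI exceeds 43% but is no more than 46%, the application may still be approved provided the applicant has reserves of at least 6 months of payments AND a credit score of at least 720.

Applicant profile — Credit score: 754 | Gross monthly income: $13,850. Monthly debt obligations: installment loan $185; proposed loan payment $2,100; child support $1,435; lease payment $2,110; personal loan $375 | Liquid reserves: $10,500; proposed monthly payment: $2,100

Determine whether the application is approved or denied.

Denied

Credit score 754 ≥ 680 (meets base)
Total debts = (185 + 2,100 + 1,435 + 2,110 + 375) = 6,205. DTI = 6,205/13,850 = 44.8% > 43% — standard DTI limit exceeded.
Reserves: 10,500 ÷ 2,100 = 5.0 months (meets 4-month minimum)
DTI 44.8% is within the 43%–46% exception band; checking compensating factors.
Reserves 5.0 < 6 months; credit score 754 ≥ 720.
Compensating-factor requirement not fully met.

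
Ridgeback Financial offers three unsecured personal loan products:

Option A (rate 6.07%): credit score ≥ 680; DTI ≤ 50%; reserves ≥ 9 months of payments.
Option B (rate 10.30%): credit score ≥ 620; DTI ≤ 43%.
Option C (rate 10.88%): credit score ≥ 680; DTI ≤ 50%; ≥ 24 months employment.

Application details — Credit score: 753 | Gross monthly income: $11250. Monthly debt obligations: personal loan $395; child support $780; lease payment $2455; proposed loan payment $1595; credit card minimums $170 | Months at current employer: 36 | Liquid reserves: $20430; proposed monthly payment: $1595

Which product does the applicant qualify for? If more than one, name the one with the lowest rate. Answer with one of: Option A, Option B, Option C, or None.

Total debts = (395 + 780 + 2,455 + 1,595 + 170) = 5,395; DTI = 5,395/11,250 = 48%.
Reserves = 20,430/1,595 = 12.8 months.
Option A: score 753 ≥ 680; DTI 48% ≤ 50%; reserves 12.8 ≥ 9 mo → qualifies.
Option B: score 753 ≥ 620; DTI 48% > 43% → does not qualify.
Option C: score 753 ≥ 680; DTI 48% ≤ 50%; employment 36 ≥ 24 mo → qualifies.
Qualifying: Option A, Option C. Lowest rate is 6.07% → Option A.

Option A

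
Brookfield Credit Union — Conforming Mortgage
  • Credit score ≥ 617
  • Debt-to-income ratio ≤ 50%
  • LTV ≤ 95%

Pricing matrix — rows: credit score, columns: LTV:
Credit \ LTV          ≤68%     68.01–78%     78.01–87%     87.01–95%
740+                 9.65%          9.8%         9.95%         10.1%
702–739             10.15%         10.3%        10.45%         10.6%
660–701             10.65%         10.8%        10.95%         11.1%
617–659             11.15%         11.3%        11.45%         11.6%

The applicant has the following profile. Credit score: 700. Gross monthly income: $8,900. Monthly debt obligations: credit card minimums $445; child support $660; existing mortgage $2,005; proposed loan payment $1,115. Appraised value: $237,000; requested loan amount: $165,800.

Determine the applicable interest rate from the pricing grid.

10.8%

Credit score 700 ≥ 617; Total monthly debts = (445 + 660 + 2,005 + 1,115) = 4,225. DTI = 4,225/8,900 = 47.5% ≤ 50%
LTV = 165,800/237,000 = 70% ≤ 95%
Credit 700 → row 660–701; LTV 70% → column 68.01–78%. Grid cell → 10.8%.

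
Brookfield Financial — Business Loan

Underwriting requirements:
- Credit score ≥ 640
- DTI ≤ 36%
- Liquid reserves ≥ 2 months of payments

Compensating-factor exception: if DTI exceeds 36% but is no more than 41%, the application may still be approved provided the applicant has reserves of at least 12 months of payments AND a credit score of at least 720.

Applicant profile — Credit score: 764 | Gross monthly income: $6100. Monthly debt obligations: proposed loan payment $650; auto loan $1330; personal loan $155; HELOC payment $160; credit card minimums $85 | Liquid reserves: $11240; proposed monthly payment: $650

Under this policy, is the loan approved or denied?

Approved

Credit score 764 ≥ 640 (meets base)
Total debts = (650 + 1,330 + 155 + 160 + 85) = 2,380. DTI: 2,380 ÷ 6,100 = 39%, over the 36% base limit.
Reserves = 11,240/650 = 17.3 months ≥ 2
DTI 39% is within the 36%–41% exception band; checking compensating factors.
Override check — reserves: 17.3 mo (ok); score: 764 (ok).
Both override conditions satisfied; DTI exception granted.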